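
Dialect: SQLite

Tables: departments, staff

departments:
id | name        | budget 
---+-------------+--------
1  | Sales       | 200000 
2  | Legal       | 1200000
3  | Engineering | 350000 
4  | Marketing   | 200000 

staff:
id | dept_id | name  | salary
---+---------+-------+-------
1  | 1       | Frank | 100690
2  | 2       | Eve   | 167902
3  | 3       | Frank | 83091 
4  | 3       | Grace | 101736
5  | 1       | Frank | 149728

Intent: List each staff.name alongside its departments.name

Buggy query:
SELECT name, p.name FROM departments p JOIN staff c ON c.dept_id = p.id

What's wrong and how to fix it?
Bug: Both tables have a 'name' column; the unqualified reference is ambiguous

Fix: Qualify the column with its table alias (c.name)

Corrected query:
SELECT c.name, p.name FROM departments p JOIN staff c ON c.dept_id = p.id

Result:
name  | name       
------+------------
Frank | Sales      
Eve   | Legal      
Frank | Engineering
Grace | Engineering
Frank | Sales      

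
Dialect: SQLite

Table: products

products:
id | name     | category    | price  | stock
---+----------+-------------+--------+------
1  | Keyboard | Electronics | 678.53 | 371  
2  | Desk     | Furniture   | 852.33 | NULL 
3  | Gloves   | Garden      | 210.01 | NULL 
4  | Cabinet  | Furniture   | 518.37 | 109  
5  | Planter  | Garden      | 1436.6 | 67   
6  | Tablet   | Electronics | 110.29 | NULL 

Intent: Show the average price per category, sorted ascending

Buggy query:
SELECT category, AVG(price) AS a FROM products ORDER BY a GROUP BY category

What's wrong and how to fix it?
Bug: ORDER BY appears before GROUP BY; SQL clause order requires GROUP BY first

Fix: Reorder: SELECT … FROM … GROUP BY … ORDER BY …

Corrected query:
SELECT category, AVG(price) AS a FROM products GROUP BY category ORDER BY a

Result:
category    | a      
------------+--------
Electronics | 394.41 
Furniture   | 685.35 
Garden      | 823.305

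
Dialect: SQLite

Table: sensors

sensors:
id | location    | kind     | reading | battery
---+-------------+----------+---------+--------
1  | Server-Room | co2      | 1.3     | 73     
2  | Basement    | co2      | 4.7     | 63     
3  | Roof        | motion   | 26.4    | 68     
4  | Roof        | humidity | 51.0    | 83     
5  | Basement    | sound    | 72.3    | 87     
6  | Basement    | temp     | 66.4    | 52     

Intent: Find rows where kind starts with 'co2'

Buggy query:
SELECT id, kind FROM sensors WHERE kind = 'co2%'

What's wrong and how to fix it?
Bug: Wildcards only work with LIKE; '=' treats '%' as a literal character

Fix: Replace '=' with LIKE so 'co2%' is treated as a pattern

Corrected query:
SELECT id, kind FROM sensors WHERE kind LIKE 'co2%'

Result:
id | kind
---+-----
1  | co2 
2  | co2 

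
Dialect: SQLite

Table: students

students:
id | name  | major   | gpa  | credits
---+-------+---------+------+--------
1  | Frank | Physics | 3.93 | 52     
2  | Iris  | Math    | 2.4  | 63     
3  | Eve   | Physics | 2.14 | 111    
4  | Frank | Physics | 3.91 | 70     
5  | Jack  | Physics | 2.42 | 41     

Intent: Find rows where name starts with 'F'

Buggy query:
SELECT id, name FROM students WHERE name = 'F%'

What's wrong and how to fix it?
Bug: '=' compares the literal string including the % character; pattern matching needs LIKE

Fix: Replace '=' with LIKE so 'F%' is treated as a pattern

Corrected query:
SELECT id, name FROM students WHERE name LIKE 'F%'

Result:
id | name 
---+------
1  | Frank
4  | Frank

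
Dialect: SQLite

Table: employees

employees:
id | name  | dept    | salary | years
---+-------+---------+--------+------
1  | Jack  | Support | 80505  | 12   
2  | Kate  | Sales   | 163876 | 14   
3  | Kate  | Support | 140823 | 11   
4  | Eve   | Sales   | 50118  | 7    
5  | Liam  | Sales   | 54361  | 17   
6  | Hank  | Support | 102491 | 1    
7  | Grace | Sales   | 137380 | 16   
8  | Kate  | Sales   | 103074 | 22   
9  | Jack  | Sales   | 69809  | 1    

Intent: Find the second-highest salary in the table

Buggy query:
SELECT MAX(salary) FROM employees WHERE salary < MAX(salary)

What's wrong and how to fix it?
Bug: The inner MAX is an aggregate inside WHERE, which is not allowed

Fix: Put the inner MAX in a scalar subquery

Corrected query:
SELECT MAX(salary) FROM employees WHERE salary < (SELECT MAX(salary) FROM employees)

Result:
MAX(salary)
-----------
140823     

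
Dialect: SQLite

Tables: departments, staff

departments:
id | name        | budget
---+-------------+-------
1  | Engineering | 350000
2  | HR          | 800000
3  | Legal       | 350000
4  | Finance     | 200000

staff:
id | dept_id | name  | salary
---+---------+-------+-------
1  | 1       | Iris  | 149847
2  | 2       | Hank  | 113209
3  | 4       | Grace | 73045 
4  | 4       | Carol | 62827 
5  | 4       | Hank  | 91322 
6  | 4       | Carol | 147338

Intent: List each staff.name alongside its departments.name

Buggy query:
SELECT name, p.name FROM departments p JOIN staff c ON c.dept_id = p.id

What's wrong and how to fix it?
Bug: Both tables have a 'name' column; the unqualified reference is ambiguous

Fix: Qualify the column with its table alias (c.name)

Corrected query:
SELECT c.name, p.name FROM departments p JOIN staff c ON c.dept_id = p.id

Result:
name  | name       
------+------------
Iris  | Engineering
Hank  | HR         
Grace | Finance    
Carol | Finance    
Hank  | Finance    
Carol | Finance    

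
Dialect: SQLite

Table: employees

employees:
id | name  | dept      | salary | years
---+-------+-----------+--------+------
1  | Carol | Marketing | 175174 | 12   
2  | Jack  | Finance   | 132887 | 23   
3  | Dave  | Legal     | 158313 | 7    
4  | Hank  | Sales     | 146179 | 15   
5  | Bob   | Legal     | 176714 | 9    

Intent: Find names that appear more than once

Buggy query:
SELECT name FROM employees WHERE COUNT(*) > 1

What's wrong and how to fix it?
Bug: WHERE can't reference COUNT(*); aggregates are computed after WHERE

Fix: Group first, then use HAVING for the count condition

Corrected query:
SELECT name FROM employees GROUP BY name HAVING COUNT(*) > 1

Result:
(no rows)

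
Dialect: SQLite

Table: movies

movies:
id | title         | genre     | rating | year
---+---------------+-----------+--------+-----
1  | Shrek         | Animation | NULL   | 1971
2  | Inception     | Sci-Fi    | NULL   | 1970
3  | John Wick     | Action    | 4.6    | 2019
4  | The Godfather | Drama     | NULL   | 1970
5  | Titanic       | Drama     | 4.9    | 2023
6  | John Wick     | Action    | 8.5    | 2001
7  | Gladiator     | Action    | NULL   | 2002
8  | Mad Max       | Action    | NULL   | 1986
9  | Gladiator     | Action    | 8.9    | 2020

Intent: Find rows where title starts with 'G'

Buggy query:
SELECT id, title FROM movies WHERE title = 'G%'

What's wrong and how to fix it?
Bug: '=' compares the literal string including the % character; pattern matching needs LIKE

Fix: Replace '=' with LIKE so 'G%' is treated as a pattern

Corrected query:
SELECT id, title FROM movies WHERE title LIKE 'G%'

Result:
id | title    
---+----------
7  | Gladiator
9  | Gladiator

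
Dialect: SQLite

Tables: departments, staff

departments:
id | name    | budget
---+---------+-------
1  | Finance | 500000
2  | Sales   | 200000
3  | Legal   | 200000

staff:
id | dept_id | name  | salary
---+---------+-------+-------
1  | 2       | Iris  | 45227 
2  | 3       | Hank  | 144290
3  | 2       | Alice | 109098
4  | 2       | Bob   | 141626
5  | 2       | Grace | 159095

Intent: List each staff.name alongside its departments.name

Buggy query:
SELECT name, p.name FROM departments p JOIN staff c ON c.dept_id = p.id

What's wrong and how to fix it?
Bug: 'name' exists in both joined tables, so the database can't tell which one is meant

Fix: Qualify the column with its table alias (c.name)

Corrected query:
SELECT c.name, p.name FROM departments p JOIN staff c ON c.dept_id = p.id

Result:
name  | name 
------+------
Iris  | Sales
Hank  | Legal
Alice | Sales
Bob   | Sales
Grace | Sales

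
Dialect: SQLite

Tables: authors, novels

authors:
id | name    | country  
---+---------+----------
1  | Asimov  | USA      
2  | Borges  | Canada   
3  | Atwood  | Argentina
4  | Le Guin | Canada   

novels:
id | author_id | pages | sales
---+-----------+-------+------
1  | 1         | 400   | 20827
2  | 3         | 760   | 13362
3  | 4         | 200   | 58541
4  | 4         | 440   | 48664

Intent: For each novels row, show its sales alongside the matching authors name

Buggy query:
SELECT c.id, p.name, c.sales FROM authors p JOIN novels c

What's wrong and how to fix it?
Bug: Missing join condition: each novels row is matched to all authors rows instead of just its own

Fix: Add ON c.author_id = p.id to the JOIN

Corrected query:
SELECT c.id, p.name, c.sales FROM authors p JOIN novels c ON c.author_id = p.id

Result:
id | name    | sales
---+---------+------
1  | Asimov  | 20827
2  | Atwood  | 13362
3  | Le Guin | 58541
4  | Le Guin | 48664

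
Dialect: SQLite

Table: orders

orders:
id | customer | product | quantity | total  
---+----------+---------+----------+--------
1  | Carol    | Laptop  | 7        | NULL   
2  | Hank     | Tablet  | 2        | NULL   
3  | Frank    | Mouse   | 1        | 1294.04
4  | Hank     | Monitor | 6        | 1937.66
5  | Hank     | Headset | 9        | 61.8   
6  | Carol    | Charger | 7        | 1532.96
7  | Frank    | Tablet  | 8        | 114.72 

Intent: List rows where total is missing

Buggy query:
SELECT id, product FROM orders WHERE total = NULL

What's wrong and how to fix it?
Bug: Comparing to NULL with '=' never matches; NULL = NULL is unknown, not true

Fix: Replace '= NULL' with 'IS NULL'

Corrected query:
SELECT id, product FROM orders WHERE total IS NULL

Result:
id | product
---+--------
1  | Laptop 
2  | Tablet 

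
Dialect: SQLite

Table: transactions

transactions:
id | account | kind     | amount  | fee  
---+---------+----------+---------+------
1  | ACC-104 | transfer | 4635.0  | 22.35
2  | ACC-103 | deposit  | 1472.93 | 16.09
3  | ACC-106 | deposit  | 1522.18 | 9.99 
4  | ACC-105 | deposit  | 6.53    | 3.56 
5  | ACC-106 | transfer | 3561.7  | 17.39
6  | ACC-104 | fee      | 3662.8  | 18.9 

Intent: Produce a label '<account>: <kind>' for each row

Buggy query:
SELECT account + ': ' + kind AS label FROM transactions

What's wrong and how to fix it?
Bug: SQLite uses || for string concatenation; + coerces text to numbers (yielding 0)

Fix: Use the || operator for string concatenation

Corrected query:
SELECT account || ': ' || kind AS label FROM transactions

Result:
label            
-----------------
ACC-104: transfer
ACC-103: deposit 
ACC-106: deposit 
ACC-105: deposit 
ACC-106: transfer
ACC-104: fee     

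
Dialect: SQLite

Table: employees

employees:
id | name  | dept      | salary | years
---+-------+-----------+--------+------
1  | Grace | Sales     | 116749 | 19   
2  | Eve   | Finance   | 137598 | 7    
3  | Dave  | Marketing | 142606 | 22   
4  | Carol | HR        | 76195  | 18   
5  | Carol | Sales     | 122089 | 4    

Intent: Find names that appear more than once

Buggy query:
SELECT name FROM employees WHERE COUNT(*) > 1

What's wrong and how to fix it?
Bug: WHERE can't reference COUNT(*); aggregates are computed after WHERE

Fix: Group first, then use HAVING for the count condition

Corrected query:
SELECT name FROM employees GROUP BY name HAVING COUNT(*) > 1

Result:
name 
-----
Carol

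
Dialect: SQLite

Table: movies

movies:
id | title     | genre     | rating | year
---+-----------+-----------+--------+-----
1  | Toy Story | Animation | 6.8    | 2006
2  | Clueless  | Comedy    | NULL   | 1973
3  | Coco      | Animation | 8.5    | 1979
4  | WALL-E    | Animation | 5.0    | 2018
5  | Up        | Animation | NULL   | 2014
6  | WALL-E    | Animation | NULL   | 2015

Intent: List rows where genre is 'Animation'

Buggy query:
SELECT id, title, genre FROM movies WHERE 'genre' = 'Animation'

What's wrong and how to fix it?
Bug: 'genre' in single quotes is a string literal, not the column; the comparison is literal-vs-literal and never true

Fix: Reference the column as genre without single quotes

Corrected query:
SELECT id, title, genre FROM movies WHERE genre = 'Animation'

Result:
id | title     | genre    
---+-----------+----------
1  | Toy Story | Animation
3  | Coco      | Animation
4  | WALL-E    | Animation
5  | Up        | Animation
6  | WALL-E    | Animation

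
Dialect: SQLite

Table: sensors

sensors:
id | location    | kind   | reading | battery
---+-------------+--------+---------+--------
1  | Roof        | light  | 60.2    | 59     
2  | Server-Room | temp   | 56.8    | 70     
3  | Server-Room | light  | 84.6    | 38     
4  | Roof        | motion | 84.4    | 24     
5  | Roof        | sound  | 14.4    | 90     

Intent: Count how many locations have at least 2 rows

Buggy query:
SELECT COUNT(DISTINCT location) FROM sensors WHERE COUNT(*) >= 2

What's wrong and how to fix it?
Bug: COUNT(*) cannot appear in WHERE; the per-group count doesn't exist yet

Fix: Use a subquery that GROUPs and filters with HAVING, then count its rows

Corrected query:
SELECT COUNT(*) FROM (SELECT location FROM sensors GROUP BY location HAVING COUNT(*) >= 2)

Result:
COUNT(*)
--------
2       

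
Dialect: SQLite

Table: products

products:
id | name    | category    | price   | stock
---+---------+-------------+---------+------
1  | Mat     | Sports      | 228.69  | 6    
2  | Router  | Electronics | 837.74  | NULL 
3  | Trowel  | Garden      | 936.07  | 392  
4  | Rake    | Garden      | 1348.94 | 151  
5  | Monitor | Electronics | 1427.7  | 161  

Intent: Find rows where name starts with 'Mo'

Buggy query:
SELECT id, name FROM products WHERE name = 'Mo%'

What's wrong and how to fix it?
Bug: Wildcards only work with LIKE; '=' treats '%' as a literal character

Fix: Use LIKE for wildcard pattern matching

Corrected query:
SELECT id, name FROM products WHERE name LIKE 'Mo%'

Result:
id | name   
---+--------
5  | Monitor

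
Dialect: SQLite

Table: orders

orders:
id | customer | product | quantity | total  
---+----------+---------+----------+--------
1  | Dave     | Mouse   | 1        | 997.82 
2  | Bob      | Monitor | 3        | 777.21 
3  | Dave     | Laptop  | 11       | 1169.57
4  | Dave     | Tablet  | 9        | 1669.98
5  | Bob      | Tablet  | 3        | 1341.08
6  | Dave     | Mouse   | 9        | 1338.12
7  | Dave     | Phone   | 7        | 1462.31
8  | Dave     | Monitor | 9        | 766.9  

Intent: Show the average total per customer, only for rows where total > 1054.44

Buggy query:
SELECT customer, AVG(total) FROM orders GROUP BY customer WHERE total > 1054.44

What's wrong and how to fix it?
Bug: WHERE cannot follow GROUP BY

Fix: Move the WHERE clause before GROUP BY

Corrected query:
SELECT customer, AVG(total) FROM orders WHERE total > 1054.44 GROUP BY customer

Result:
customer | AVG(total)
---------+-----------
Bob      | 1341.08   
Dave     | 1409.995  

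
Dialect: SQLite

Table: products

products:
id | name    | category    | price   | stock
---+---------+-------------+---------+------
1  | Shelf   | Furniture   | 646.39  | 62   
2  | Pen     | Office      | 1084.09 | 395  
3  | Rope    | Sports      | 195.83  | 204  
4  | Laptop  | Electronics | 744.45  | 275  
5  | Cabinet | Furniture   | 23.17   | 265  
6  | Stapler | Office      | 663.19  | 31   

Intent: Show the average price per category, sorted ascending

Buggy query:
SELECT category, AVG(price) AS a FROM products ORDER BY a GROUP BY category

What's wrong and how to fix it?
Bug: ORDER BY appears before GROUP BY; SQL clause order requires GROUP BY first

Fix: Move ORDER BY to the end, after GROUP BY

Corrected query:
SELECT category, AVG(price) AS a FROM products GROUP BY category ORDER BY a

Result:
category    | a     
------------+-------
Sports      | 195.83
Furniture   | 334.78
Electronics | 744.45
Office      | 873.64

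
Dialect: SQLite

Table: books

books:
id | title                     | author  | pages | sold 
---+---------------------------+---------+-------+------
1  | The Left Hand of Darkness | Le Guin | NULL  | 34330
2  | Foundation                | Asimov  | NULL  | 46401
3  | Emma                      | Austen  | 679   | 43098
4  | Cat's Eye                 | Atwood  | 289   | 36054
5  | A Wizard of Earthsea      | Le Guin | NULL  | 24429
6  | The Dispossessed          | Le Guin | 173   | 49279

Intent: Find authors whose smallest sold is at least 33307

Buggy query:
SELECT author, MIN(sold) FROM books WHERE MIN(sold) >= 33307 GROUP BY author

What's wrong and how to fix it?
Bug: Aggregates like MIN are computed per group after WHERE runs

Fix: Use HAVING for the per-group MIN condition

Corrected query:
SELECT author, MIN(sold) FROM books GROUP BY author HAVING MIN(sold) >= 33307

Result:
author | MIN(sold)
-------+----------
Asimov | 46401    
Atwood | 36054    
Austen | 43098    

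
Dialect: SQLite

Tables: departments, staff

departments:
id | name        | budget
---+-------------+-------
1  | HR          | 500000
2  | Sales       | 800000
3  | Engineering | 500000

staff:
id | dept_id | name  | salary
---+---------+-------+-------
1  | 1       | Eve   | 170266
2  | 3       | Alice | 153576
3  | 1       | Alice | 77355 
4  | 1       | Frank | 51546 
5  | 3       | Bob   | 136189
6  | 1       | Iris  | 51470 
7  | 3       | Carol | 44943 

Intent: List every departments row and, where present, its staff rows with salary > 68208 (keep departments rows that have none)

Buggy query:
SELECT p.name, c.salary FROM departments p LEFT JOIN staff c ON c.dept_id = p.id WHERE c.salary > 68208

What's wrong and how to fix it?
Bug: A WHERE condition on the right-hand table after LEFT JOIN drops unmatched parents

Fix: Put 'c.salary > 68208' in the JOIN's ON clause instead of WHERE

Corrected query:
SELECT p.name, c.salary FROM departments p LEFT JOIN staff c ON c.dept_id = p.id AND c.salary > 68208

Result:
name        | salary
------------+-------
HR          | 77355 
HR          | 170266
Sales       | NULL  
Engineering | 136189
Engineering | 153576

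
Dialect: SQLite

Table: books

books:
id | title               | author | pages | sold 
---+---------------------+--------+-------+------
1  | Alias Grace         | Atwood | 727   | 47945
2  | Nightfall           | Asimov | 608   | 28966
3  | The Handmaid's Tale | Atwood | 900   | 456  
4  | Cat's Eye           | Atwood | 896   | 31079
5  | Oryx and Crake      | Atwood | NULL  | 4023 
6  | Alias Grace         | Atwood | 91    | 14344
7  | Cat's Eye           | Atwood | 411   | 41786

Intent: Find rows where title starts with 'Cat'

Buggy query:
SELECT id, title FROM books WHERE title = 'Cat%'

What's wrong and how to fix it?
Bug: '=' compares the literal string including the % character; pattern matching needs LIKE

Fix: Use LIKE for wildcard pattern matching

Corrected query:
SELECT id, title FROM books WHERE title LIKE 'Cat%'

Result:
id | title    
---+----------
4  | Cat's Eye
7  | Cat's Eye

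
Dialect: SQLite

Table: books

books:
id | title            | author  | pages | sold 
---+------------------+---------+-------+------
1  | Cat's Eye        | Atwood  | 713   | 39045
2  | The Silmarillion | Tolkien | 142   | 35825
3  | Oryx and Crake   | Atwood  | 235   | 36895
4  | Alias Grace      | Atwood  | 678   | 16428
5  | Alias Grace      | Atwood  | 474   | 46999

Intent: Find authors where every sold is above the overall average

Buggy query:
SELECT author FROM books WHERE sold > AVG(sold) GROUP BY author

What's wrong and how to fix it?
Bug: AVG() is an aggregate; it can't sit directly in WHERE

Fix: Compute the overall average in a scalar subquery and compare each group's MIN against it in HAVING

Corrected query:
SELECT author FROM books GROUP BY author HAVING MIN(sold) > (SELECT AVG(sold) FROM books)

Result:
author 
-------
Tolkien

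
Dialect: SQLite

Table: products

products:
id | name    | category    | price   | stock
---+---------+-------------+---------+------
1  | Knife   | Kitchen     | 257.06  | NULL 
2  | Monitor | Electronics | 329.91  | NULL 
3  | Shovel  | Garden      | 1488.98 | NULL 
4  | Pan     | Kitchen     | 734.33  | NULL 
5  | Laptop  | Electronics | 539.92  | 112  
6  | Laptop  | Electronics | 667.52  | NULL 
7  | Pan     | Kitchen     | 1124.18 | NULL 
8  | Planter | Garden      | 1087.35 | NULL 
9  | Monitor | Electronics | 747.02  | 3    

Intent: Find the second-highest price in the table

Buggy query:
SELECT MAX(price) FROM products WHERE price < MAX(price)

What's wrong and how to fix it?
Bug: MAX(price) on the right of the comparison is an aggregate-in-WHERE error

Fix: Compute the overall MAX in a subquery, then take MAX of rows below it

Corrected query:
SELECT MAX(price) FROM products WHERE price < (SELECT MAX(price) FROM products)

Result:
MAX(price)
----------
1124.18   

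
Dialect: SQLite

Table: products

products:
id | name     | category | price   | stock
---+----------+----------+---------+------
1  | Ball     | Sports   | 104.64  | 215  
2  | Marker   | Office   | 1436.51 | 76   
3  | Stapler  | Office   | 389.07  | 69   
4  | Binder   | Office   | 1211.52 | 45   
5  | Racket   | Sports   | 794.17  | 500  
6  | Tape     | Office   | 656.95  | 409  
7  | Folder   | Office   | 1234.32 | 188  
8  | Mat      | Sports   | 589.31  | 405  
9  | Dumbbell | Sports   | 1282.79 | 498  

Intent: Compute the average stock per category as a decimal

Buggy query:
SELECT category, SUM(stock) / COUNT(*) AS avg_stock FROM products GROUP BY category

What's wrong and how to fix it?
Bug: Both operands are integers, so '/' performs integer division and truncates

Fix: Multiply by 1.0 (or CAST to REAL) to force floating-point division

Corrected query:
SELECT category, SUM(stock) * 1.0 / COUNT(*) AS avg_stock FROM products GROUP BY category

Result:
category | avg_stock
---------+----------
Office   | 157.4    
Sports   | 404.5    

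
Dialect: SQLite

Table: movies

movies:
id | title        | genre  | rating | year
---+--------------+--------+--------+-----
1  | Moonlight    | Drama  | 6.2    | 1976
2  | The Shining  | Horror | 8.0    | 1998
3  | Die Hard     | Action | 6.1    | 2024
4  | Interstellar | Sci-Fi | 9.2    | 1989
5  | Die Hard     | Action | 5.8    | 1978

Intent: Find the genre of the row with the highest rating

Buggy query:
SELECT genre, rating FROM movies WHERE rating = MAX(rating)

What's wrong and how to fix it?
Bug: WHERE is evaluated per row; an aggregate over the whole table isn't defined there

Fix: Wrap MAX in a scalar subquery so WHERE compares against a single value

Corrected query:
SELECT genre, rating FROM movies WHERE rating = (SELECT MAX(rating) FROM movies)

Result:
genre  | rating
-------+-------
Sci-Fi | 9.2   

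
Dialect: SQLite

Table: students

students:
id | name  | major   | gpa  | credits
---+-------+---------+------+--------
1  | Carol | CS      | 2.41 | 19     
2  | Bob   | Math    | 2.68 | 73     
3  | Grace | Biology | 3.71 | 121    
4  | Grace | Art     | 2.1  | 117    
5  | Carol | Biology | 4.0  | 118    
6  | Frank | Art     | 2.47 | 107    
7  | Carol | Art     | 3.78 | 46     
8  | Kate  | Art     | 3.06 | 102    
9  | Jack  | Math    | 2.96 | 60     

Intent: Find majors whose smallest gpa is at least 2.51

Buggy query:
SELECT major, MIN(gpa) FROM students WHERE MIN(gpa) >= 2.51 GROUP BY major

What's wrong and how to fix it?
Bug: Aggregates like MIN are computed per group after WHERE runs

Fix: Use HAVING for the per-group MIN condition

Corrected query:
SELECT major, MIN(gpa) FROM students GROUP BY major HAVING MIN(gpa) >= 2.51

Result:
major   | MIN(gpa)
--------+---------
Biology | 3.71    
Math    | 2.68    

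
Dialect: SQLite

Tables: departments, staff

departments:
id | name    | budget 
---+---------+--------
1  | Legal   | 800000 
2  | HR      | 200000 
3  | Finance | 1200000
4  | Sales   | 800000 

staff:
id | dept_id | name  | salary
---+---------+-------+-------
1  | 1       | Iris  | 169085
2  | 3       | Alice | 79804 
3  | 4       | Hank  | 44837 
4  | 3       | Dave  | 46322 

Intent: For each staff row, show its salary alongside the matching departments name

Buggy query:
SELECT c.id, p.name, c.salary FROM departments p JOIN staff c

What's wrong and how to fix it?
Bug: JOIN with no ON clause produces a cartesian product; every staff row pairs with every departments row

Fix: Specify the join condition linking the foreign key to the parent id

Corrected query:
SELECT c.id, p.name, c.salary FROM departments p JOIN staff c ON c.dept_id = p.id

Result:
id | name    | salary
---+---------+-------
1  | Legal   | 169085
2  | Finance | 79804 
3  | Sales   | 44837 
4  | Finance | 46322 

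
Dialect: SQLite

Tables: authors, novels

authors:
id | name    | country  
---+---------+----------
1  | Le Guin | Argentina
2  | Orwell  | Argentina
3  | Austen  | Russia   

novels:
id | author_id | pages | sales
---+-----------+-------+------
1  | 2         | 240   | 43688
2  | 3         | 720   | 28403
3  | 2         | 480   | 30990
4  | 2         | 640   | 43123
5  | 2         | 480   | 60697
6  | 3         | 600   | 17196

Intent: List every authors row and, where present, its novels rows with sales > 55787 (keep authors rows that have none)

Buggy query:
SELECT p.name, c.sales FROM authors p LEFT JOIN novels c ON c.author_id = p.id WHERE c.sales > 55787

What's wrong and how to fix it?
Bug: Filtering c.sales in WHERE discards the NULL rows produced by LEFT JOIN, turning it into an inner join

Fix: Move the right-table condition into the ON clause so unmatched parents are kept

Corrected query:
SELECT p.name, c.sales FROM authors p LEFT JOIN novels c ON c.author_id = p.id AND c.sales > 55787

Result:
name    | sales
--------+------
Le Guin | NULL 
Orwell  | 60697
Austen  | NULL 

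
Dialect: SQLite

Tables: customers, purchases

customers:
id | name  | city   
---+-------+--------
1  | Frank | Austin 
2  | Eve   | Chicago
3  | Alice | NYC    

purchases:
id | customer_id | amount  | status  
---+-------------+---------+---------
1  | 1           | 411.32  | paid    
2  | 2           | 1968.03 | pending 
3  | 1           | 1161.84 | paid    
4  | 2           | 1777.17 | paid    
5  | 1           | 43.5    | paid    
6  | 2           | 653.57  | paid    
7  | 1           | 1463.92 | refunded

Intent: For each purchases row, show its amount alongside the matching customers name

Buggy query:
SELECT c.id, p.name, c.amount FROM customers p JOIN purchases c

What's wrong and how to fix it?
Bug: Missing join condition: each purchases row is matched to all customers rows instead of just its own

Fix: Add ON c.customer_id = p.id to the JOIN

Corrected query:
SELECT c.id, p.name, c.amount FROM customers p JOIN purchases c ON c.customer_id = p.id

Result:
id | name  | amount 
---+-------+--------
1  | Frank | 411.32 
2  | Eve   | 1968.03
3  | Frank | 1161.84
4  | Eve   | 1777.17
5  | Frank | 43.5   
6  | Eve   | 653.57 
7  | Frank | 1463.92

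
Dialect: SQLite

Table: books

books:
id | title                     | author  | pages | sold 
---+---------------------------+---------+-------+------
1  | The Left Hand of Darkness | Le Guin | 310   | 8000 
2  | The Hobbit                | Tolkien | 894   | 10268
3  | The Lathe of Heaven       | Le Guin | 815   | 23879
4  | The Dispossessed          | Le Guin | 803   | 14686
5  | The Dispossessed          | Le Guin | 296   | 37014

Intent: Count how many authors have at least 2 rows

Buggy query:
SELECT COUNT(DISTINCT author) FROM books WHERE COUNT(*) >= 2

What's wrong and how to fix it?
Bug: COUNT(*) cannot appear in WHERE; the per-group count doesn't exist yet

Fix: Group first with HAVING COUNT(*) >= 2, then COUNT the resulting groups

Corrected query:
SELECT COUNT(*) FROM (SELECT author FROM books GROUP BY author HAVING COUNT(*) >= 2)

Result:
COUNT(*)
--------
1       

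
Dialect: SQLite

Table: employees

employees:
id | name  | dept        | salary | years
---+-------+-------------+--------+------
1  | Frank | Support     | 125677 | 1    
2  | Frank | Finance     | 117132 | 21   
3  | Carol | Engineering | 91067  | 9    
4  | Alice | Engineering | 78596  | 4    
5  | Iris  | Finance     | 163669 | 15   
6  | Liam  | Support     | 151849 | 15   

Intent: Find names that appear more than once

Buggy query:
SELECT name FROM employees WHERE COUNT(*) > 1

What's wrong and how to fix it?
Bug: COUNT(*) is an aggregate and cannot be used in WHERE

Fix: Group first, then use HAVING for the count condition

Corrected query:
SELECT name FROM employees GROUP BY name HAVING COUNT(*) > 1

Result:
name 
-----
Frank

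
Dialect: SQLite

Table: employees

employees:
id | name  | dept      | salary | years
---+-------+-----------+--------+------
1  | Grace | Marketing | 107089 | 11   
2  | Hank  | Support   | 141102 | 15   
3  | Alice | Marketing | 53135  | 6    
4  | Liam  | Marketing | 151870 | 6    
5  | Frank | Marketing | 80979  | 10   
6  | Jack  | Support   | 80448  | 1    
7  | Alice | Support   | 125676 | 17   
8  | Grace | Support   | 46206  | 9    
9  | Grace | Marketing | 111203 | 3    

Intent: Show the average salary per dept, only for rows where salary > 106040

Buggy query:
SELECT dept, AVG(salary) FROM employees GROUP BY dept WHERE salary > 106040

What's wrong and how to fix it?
Bug: WHERE cannot follow GROUP BY

Fix: Move the WHERE clause before GROUP BY

Corrected query:
SELECT dept, AVG(salary) FROM employees WHERE salary > 106040 GROUP BY dept

Result:
dept      | AVG(salary)  
----------+--------------
Marketing | 123387.333333
Support   | 133389       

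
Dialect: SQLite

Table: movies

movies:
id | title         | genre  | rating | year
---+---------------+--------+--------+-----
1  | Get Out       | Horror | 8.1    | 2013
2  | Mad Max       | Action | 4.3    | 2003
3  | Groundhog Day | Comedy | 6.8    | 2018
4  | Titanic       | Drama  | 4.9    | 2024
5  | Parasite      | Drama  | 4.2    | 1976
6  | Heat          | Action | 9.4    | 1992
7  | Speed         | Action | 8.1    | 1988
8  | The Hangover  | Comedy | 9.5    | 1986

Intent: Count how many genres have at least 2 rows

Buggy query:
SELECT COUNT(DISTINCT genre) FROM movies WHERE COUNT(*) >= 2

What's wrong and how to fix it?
Bug: COUNT(*) cannot appear in WHERE; the per-group count doesn't exist yet

Fix: Use a subquery that GROUPs and filters with HAVING, then count its rows

Corrected query:
SELECT COUNT(*) FROM (SELECT genre FROM movies GROUP BY genre HAVING COUNT(*) >= 2)

Result:
COUNT(*)
--------
3       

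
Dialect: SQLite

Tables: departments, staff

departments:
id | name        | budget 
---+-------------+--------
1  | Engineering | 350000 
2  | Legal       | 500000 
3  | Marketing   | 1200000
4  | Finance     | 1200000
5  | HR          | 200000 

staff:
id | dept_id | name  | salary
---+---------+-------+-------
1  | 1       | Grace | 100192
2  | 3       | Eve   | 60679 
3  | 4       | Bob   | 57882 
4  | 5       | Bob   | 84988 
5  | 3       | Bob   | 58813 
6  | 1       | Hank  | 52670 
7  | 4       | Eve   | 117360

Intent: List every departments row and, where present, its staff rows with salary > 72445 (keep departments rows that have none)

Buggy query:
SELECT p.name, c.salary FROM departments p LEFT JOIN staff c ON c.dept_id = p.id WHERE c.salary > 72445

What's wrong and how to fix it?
Bug: Filtering c.salary in WHERE discards the NULL rows produced by LEFT JOIN, turning it into an inner join

Fix: Move the right-table condition into the ON clause so unmatched parents are kept

Corrected query:
SELECT p.name, c.salary FROM departments p LEFT JOIN staff c ON c.dept_id = p.id AND c.salary > 72445

Result:
name        | salary
------------+-------
Engineering | 100192
Legal       | NULL  
Marketing   | NULL  
Finance     | 117360
HR          | 84988 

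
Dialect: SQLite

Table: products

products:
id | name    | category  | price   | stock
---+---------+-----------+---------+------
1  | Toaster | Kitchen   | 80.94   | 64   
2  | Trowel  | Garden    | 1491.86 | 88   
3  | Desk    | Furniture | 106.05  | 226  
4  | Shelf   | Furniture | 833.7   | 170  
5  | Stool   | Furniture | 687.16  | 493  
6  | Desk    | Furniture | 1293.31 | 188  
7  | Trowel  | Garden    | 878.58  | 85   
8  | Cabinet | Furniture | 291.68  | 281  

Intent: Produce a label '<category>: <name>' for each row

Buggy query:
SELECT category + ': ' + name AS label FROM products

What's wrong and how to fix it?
Bug: '+' is numeric addition; on text columns SQLite converts them to 0 instead of concatenating

Fix: Use the || operator for string concatenation

Corrected query:
SELECT category || ': ' || name AS label FROM products

Result:
label             
------------------
Kitchen: Toaster  
Garden: Trowel    
Furniture: Desk   
Furniture: Shelf  
Furniture: Stool  
Furniture: Desk   
Garden: Trowel    
Furniture: Cabinet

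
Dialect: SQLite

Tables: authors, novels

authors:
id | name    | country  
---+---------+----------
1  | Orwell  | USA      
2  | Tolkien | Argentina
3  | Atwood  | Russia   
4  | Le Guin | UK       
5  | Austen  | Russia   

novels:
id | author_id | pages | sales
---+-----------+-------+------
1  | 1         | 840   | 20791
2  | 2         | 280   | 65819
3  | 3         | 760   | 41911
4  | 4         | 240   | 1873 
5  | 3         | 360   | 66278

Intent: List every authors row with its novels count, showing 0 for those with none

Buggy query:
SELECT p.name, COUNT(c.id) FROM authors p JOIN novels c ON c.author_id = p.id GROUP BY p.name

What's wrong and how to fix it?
Bug: An inner join excludes parents with zero children

Fix: Use LEFT JOIN so parents without children still appear (COUNT(c.id) gives 0)

Corrected query:
SELECT p.name, COUNT(c.id) FROM authors p LEFT JOIN novels c ON c.author_id = p.id GROUP BY p.name

Result:
name    | COUNT(c.id)
--------+------------
Atwood  | 2          
Austen  | 0          
Le Guin | 1          
Orwell  | 1          
Tolkien | 1          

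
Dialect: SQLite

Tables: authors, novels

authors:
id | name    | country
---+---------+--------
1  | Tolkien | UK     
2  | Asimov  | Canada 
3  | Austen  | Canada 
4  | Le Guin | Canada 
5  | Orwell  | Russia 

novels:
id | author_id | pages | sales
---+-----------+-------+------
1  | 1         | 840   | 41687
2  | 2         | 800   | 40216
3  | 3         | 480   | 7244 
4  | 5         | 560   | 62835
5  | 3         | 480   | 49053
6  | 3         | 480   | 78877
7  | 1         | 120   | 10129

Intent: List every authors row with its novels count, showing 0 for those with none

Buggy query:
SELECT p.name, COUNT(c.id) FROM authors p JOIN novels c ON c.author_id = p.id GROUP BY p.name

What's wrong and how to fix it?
Bug: INNER JOIN drops authors rows that have no matching novels rows

Fix: Switch to LEFT JOIN to retain unmatched parent rows

Corrected query:
SELECT p.name, COUNT(c.id) FROM authors p LEFT JOIN novels c ON c.author_id = p.id GROUP BY p.name

Result:
name    | COUNT(c.id)
--------+------------
Asimov  | 1          
Austen  | 3          
Le Guin | 0          
Orwell  | 1          
Tolkien | 2          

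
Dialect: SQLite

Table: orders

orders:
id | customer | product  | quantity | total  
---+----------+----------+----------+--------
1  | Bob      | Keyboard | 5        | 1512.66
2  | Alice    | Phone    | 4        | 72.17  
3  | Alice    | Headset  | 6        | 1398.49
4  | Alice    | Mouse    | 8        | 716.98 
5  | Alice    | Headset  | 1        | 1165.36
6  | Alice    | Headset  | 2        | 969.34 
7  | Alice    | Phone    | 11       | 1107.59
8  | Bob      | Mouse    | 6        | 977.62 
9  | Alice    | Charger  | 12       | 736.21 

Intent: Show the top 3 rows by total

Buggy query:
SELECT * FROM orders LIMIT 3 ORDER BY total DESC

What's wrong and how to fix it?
Bug: LIMIT must come after ORDER BY

Fix: Sort with ORDER BY, then apply LIMIT

Corrected query:
SELECT * FROM orders ORDER BY total DESC LIMIT 3

Result:
id | customer | product  | quantity | total  
---+----------+----------+----------+--------
1  | Bob      | Keyboard | 5        | 1512.66
3  | Alice    | Headset  | 6        | 1398.49
5  | Alice    | Headset  | 1        | 1165.36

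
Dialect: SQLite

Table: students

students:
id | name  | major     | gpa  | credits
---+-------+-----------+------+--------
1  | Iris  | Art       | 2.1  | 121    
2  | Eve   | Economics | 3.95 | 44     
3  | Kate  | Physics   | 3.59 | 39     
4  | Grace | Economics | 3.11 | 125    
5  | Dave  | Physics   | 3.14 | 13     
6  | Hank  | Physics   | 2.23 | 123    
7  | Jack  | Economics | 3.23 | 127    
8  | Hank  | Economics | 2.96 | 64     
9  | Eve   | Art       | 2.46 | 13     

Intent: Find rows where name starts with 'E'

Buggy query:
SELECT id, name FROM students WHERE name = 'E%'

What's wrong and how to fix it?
Bug: Wildcards only work with LIKE; '=' treats '%' as a literal character

Fix: Use LIKE for wildcard pattern matching

Corrected query:
SELECT id, name FROM students WHERE name LIKE 'E%'

Result:
id | name
---+-----
2  | Eve 
9  | Eve 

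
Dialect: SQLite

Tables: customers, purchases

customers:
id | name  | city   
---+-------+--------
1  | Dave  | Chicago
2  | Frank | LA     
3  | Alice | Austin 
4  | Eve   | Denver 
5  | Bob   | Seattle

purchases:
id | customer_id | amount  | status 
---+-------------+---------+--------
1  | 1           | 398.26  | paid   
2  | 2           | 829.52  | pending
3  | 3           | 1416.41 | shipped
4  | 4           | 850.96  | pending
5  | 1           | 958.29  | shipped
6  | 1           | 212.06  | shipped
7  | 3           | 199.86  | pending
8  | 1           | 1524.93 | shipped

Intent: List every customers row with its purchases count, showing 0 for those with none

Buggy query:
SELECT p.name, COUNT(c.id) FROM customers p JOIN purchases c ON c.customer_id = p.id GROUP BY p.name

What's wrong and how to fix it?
Bug: INNER JOIN drops customers rows that have no matching purchases rows

Fix: Use LEFT JOIN so parents without children still appear (COUNT(c.id) gives 0)

Corrected query:
SELECT p.name, COUNT(c.id) FROM customers p LEFT JOIN purchases c ON c.customer_id = p.id GROUP BY p.name

Result:
name  | COUNT(c.id)
------+------------
Alice | 2          
Bob   | 0          
Dave  | 4          
Eve   | 1          
Frank | 1          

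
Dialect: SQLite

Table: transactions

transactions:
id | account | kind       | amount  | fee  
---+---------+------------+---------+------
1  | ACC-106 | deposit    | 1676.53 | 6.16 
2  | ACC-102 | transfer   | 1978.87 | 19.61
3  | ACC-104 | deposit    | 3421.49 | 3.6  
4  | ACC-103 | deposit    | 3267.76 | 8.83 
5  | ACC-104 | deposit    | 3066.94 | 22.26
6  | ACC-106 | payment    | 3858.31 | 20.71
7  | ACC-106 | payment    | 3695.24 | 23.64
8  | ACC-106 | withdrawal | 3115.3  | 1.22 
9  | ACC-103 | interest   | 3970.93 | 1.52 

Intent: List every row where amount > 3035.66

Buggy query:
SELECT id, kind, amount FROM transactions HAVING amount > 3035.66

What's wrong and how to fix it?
Bug: This is a non-aggregate query (no GROUP BY, no aggregates), so in SQLite the HAVING clause is invalid here; a row-level condition belongs in WHERE

Fix: Replace HAVING with WHERE since the condition applies to individual rows

Corrected query:
SELECT id, kind, amount FROM transactions WHERE amount > 3035.66

Result:
id | kind       | amount 
---+------------+--------
3  | deposit    | 3421.49
4  | deposit    | 3267.76
5  | deposit    | 3066.94
6  | payment    | 3858.31
7  | payment    | 3695.24
8  | withdrawal | 3115.3 
9  | interest   | 3970.93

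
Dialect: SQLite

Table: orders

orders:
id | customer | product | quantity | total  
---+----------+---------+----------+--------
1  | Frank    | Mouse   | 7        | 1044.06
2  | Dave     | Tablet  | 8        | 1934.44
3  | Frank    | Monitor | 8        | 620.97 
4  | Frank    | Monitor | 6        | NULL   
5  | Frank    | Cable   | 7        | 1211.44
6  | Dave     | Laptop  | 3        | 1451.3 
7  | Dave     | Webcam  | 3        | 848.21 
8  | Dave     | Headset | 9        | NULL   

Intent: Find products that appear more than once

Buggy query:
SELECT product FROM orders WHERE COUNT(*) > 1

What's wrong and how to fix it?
Bug: WHERE can't reference COUNT(*); aggregates are computed after WHERE

Fix: GROUP BY product, then filter groups with HAVING COUNT(*) > 1

Corrected query:
SELECT product FROM orders GROUP BY product HAVING COUNT(*) > 1

Result:
product
-------
Monitor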